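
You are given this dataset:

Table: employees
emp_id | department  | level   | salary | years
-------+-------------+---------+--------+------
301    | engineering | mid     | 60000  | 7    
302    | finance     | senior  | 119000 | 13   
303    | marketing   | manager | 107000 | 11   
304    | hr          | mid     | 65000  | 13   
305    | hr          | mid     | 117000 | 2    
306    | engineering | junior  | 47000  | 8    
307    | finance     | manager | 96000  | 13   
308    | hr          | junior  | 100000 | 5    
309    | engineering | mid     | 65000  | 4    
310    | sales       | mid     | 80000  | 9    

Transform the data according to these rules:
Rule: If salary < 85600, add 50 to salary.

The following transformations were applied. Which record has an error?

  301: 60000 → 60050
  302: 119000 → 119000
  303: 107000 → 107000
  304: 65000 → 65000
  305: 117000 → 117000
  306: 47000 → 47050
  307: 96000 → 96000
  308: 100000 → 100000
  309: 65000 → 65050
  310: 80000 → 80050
Record 304 has an error. The correct transformed value should be 65050, not 65000.

Step 1: Check each record against the rule
Step 2: Record 304 has salary = 65000
Step 3: Since 65000 < 85600, the bonus should have been applied
Step 4: Correct value = 65050, but claimed value = 65000
Conclusion: Record 304 has the error.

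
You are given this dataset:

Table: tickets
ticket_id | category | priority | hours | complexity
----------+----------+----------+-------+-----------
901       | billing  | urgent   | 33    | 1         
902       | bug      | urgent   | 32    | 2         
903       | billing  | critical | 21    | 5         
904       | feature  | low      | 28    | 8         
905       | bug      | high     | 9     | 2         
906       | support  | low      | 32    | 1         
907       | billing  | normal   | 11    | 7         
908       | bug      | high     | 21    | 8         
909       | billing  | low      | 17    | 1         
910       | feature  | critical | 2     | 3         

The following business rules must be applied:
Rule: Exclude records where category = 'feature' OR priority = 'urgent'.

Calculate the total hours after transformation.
111

Step 1: Find records where category = 'feature' OR priority = 'urgent'
Step 2: 4 records match, summing to 95
Step 3: Original sum: 206
Step 4: Remaining sum = 206 - 95 = 111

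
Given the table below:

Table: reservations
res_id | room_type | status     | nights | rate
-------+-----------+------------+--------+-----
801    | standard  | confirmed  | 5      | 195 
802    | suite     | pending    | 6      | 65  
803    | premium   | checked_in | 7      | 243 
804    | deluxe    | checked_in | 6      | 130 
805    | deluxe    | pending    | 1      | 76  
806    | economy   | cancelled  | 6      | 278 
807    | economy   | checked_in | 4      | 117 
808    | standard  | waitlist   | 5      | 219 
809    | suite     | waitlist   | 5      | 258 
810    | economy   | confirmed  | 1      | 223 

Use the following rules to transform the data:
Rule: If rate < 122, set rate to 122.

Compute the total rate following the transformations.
1912

Step 1: 3 records have rate < 122
Step 2: These records originally summed to 258
Step 3: After setting to minimum: 3 × 122 = 366
Step 4: Unaffected records sum: 1546
Step 5: Final sum = 366 + 1546 = 1912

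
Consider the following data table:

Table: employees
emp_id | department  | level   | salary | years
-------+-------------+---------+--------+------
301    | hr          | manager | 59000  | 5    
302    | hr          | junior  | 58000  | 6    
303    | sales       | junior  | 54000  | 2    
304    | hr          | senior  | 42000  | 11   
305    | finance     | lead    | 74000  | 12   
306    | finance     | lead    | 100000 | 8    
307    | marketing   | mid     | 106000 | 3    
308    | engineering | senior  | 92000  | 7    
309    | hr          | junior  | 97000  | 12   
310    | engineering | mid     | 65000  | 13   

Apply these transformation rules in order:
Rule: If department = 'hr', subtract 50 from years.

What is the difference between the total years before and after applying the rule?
200

Step 1: Original sum of years = 79
Step 2: 4 records have department = 'hr'
Step 3: Each affected record changes by -50
Step 4: Total change = 4 × -50 = -200
Step 5: New sum = 79 + -200 = -121
Step 6: Difference = |-121 - 79| = 200
        (Sum decreased by 200)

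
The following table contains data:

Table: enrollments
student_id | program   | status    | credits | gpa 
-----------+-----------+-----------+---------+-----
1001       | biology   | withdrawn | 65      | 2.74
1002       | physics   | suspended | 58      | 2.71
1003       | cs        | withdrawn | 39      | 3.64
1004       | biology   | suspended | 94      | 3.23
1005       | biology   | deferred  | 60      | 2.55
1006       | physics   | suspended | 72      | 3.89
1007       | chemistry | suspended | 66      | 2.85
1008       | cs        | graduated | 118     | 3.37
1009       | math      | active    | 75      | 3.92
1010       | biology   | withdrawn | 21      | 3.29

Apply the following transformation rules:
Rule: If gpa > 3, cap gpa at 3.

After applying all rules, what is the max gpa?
3

Step 1: Original maximum gpa = 3.92
Step 2: Apply cap at 3
Step 3: 6 records had gpa > 3 and were capped
Step 4: Maximum after transformation = 3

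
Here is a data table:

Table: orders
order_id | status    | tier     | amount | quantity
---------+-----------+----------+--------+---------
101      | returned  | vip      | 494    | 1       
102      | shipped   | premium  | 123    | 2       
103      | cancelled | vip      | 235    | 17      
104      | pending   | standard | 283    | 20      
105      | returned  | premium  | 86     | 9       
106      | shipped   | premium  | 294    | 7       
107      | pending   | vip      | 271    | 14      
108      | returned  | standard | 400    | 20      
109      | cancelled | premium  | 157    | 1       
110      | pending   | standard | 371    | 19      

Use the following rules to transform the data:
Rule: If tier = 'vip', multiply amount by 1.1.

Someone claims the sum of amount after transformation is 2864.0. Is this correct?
No, the correct result is 2814.0.

Step 1: Calculate the correct sum after transformation
Step 2: Apply multiplier 1.1 to records where tier = 'vip'
Step 3: Correct result = 2814.0
Step 4: Claimed result = 2864.0
Step 5: 2814.0 ≠ 2864.0
Conclusion: The claimed result is incorrect. The correct answer is 2814.0.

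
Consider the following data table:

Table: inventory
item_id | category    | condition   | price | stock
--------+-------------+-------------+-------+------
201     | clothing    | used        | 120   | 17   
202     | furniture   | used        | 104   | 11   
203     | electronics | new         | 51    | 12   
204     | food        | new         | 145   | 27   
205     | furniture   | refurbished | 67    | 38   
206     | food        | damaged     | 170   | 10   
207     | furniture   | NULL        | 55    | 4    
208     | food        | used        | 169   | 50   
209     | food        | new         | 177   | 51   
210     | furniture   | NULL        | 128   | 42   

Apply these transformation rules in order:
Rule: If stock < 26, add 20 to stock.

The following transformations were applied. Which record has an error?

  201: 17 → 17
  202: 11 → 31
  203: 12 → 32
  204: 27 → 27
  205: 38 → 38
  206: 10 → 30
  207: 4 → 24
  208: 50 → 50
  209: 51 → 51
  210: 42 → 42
Record 201 has an error. The correct transformed value should be 37, not 17.

Step 1: Check each record against the rule
Step 2: Record 201 has stock = 17
Step 3: Since 17 < 26, the bonus should have been applied
Step 4: Correct value = 37, but claimed value = 17
Conclusion: Record 201 has the error.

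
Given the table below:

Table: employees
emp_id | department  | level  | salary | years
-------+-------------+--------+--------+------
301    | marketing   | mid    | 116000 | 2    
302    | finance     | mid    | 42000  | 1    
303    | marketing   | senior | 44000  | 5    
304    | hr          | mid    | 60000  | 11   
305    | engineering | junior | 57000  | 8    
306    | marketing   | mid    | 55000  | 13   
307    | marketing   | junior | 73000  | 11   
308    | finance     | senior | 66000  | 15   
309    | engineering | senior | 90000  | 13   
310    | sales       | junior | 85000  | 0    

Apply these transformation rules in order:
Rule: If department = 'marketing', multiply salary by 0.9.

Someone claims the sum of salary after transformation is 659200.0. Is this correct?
Yes, the result is correct.

Step 1: Calculate the correct sum after transformation
Step 2: Apply multiplier 0.9 to records where department = 'marketing'
Step 3: Correct result = 659200.0
Step 4: Claimed result = 659200.0
Step 5: 659200.0 = 659200.0 ✓
Conclusion: The claimed result is correct.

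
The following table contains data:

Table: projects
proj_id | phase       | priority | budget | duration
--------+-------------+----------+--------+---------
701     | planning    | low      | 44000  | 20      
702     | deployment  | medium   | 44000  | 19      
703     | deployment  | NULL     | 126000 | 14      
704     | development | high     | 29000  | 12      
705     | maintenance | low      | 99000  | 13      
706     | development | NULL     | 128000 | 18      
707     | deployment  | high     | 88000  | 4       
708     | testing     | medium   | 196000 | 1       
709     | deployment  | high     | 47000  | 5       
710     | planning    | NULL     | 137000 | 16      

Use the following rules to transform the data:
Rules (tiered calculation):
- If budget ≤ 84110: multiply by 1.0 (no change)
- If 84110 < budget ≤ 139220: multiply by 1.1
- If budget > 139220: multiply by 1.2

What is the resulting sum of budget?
1035000.0

Step 1: Tier 1 (budget ≤ 84110): 4 records, sum = 164000 × 1.0 = 164000.0
Step 2: Tier 2 (84110 < budget ≤ 139220): 5 records, sum = 578000 × 1.1 = 635800.0
Step 3: Tier 3 (budget > 139220): 1 records, sum = 196000 × 1.2 = 235200.0
Step 4: Final sum = 164000.0 + 635800.0 + 235200.0 = 1035000.0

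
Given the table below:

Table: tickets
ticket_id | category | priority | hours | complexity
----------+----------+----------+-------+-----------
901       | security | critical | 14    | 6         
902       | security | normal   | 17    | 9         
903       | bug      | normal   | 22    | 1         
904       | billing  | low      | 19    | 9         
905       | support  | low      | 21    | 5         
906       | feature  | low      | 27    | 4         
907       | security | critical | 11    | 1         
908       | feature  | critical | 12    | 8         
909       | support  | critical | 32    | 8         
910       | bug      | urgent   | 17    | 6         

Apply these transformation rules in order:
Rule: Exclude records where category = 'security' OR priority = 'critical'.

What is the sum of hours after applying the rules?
106

Step 1: Find records where category = 'security' OR priority = 'critical'
Step 2: 5 records match, summing to 86
Step 3: Original sum: 192
Step 4: Remaining sum = 192 - 86 = 106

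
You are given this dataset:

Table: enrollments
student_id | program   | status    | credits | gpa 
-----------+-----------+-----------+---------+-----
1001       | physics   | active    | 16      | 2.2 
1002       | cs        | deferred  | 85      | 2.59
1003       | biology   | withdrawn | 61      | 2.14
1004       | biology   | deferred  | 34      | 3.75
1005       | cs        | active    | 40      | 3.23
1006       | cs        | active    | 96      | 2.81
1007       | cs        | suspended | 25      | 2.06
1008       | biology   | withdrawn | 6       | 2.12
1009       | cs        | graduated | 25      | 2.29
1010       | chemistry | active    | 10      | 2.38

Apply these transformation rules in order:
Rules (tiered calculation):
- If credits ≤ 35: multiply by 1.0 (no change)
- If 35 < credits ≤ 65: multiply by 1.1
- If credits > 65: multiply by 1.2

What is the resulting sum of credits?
444.3

Step 1: Tier 1 (credits ≤ 35): 6 records, sum = 116 × 1.0 = 116.0
Step 2: Tier 2 (35 < credits ≤ 65): 2 records, sum = 101 × 1.1 = 111.1
Step 3: Tier 3 (credits > 65): 2 records, sum = 181 × 1.2 = 217.2
Step 4: Final sum = 116.0 + 111.1 + 217.2 = 444.3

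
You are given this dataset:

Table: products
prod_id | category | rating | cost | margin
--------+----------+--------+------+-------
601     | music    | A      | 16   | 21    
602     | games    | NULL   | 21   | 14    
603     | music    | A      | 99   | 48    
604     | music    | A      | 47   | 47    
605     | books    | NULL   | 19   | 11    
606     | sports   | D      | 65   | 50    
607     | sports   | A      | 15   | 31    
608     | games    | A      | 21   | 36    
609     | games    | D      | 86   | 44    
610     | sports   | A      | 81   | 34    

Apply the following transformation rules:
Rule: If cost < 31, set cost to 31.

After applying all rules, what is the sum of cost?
533

Step 1: 5 records have cost < 31
Step 2: These records originally summed to 92
Step 3: After setting to minimum: 5 × 31 = 155
Step 4: Unaffected records sum: 378
Step 5: Final sum = 155 + 378 = 533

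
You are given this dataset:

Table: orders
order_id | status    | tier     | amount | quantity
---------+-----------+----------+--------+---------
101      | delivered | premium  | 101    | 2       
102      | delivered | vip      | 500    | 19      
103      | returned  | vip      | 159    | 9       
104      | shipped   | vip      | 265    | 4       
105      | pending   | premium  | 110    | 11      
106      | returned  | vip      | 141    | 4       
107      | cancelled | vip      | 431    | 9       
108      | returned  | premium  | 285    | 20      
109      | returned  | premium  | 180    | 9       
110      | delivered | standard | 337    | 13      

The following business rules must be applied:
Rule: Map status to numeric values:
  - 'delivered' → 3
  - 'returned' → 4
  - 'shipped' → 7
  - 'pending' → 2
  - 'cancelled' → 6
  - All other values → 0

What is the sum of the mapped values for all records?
40

Step 1: Apply mapping to each record
Step 2: Count by status:
  'delivered': 3 records × 3 = 9
  'returned': 4 records × 4 = 16
  'shipped': 1 records × 7 = 7
  'pending': 1 records × 2 = 2
  'cancelled': 1 records × 6 = 6
Step 3: Sum all mapped values = 40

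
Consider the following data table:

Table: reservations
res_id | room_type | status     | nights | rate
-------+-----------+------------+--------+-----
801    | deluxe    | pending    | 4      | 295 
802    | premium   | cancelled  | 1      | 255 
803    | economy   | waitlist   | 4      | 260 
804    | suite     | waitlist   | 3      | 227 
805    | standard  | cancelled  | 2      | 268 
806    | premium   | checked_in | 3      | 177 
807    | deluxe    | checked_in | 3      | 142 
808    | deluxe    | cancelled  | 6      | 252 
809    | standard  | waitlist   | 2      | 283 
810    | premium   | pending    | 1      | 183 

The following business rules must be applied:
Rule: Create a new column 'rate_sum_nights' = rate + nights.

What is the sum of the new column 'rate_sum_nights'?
2371

Step 1: For each record, compute rate + nights
Example calculations:
  295 + 4 = 299
  255 + 1 = 256
  260 + 4 = 264
  ...
Step 2: Sum all derived values
Step 3: Total = 2371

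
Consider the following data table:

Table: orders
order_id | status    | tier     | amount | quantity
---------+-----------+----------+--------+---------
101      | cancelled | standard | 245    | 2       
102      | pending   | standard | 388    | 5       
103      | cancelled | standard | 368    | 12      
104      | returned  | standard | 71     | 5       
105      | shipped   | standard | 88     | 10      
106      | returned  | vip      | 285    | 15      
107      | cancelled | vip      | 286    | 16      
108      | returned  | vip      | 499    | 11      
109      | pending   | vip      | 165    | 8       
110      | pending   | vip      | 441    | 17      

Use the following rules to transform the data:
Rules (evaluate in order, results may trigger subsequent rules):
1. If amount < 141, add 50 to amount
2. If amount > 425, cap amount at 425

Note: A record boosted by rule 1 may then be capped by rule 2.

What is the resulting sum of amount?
2846

Step 1: Apply rule 1 to records with amount < 141
  - 2 records get bonus of 50
  - Of these, 0 records then exceed 425 and get capped
Step 2: Apply rule 2 to records with amount > 425
  - 2 records (original) are capped
Step 3: Calculate final sum = 2846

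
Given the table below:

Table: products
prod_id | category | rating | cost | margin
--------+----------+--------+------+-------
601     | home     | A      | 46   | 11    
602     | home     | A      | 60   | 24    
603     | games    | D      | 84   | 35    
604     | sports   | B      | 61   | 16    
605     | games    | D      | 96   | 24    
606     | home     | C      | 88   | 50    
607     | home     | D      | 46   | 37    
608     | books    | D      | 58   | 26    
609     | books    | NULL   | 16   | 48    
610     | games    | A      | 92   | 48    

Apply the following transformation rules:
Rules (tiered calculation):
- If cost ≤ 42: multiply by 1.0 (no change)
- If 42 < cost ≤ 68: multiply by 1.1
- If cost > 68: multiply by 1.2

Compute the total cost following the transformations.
746.1

Step 1: Tier 1 (cost ≤ 42): 1 records, sum = 16 × 1.0 = 16.0
Step 2: Tier 2 (42 < cost ≤ 68): 5 records, sum = 271 × 1.1 = 298.1
Step 3: Tier 3 (cost > 68): 4 records, sum = 360 × 1.2 = 432.0
Step 4: Final sum = 16.0 + 298.1 + 432.0 = 746.1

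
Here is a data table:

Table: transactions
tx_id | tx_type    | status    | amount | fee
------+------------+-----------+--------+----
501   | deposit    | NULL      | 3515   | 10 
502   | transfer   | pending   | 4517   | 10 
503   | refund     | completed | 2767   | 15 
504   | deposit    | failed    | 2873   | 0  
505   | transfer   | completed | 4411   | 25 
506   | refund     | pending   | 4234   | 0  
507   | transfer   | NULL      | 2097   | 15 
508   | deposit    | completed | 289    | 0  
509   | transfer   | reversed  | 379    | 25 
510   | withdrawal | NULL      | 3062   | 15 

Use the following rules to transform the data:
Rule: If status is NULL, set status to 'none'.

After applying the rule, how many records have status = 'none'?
3

Step 1: Count records where status IS NULL
Step 2: Found 3 records with NULL status
Step 3: These records will have status set to 'none'
Step 4: Records already having status = 'none': 0
Step 5: Answer: 3 + 0 = 3 records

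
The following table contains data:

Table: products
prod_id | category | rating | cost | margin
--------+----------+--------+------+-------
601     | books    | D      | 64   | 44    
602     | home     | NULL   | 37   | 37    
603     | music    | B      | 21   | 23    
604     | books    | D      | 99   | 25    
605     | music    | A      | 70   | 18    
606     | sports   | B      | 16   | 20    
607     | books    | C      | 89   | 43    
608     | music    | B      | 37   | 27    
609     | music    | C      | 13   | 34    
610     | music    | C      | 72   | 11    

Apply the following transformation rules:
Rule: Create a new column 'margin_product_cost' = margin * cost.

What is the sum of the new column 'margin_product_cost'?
14783

Step 1: For each record, compute margin * cost
Example calculations:
  44 * 64 = 2816
  37 * 37 = 1369
  23 * 21 = 483
  ...
Step 2: Sum all derived values
Step 3: Total = 14783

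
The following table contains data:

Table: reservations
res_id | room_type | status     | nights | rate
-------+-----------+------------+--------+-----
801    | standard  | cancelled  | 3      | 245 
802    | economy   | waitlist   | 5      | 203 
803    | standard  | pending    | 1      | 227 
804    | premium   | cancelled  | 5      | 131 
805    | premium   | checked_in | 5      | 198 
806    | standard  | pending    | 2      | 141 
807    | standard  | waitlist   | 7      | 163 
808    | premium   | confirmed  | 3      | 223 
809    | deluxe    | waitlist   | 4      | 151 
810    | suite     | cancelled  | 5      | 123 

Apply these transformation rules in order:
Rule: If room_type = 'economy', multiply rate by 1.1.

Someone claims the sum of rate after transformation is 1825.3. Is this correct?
Yes, the result is correct.

Step 1: Calculate the correct sum after transformation
Step 2: Apply multiplier 1.1 to records where room_type = 'economy'
Step 3: Correct result = 1825.3
Step 4: Claimed result = 1825.3
Step 5: 1825.3 = 1825.3 ✓
Conclusion: The claimed result is correct.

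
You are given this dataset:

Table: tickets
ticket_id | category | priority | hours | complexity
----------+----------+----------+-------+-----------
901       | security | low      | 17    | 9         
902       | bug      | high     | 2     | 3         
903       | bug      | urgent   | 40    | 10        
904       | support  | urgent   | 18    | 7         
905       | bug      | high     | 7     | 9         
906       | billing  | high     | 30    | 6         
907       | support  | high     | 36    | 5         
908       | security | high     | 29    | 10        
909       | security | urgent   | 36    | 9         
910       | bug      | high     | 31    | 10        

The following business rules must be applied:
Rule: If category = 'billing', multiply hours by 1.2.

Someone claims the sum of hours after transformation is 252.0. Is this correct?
Yes, the result is correct.

Step 1: Calculate the correct sum after transformation
Step 2: Apply multiplier 1.2 to records where category = 'billing'
Step 3: Correct result = 252.0
Step 4: Claimed result = 252.0
Step 5: 252.0 = 252.0 ✓
Conclusion: The claimed result is correct.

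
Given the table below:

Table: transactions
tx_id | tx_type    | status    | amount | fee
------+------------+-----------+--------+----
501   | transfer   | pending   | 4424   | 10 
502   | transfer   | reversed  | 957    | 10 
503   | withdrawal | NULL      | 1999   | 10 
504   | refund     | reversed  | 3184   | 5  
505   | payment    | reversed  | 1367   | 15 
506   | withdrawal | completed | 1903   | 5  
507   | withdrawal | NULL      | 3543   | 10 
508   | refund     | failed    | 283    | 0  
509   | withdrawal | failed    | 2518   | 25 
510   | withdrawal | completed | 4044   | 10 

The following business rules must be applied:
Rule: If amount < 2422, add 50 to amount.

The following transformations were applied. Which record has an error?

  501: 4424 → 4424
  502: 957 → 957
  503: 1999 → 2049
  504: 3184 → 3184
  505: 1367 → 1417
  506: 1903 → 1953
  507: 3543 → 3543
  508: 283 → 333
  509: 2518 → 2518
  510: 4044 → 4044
Record 502 has an error. The correct transformed value should be 1007, not 957.

Step 1: Check each record against the rule
Step 2: Record 502 has amount = 957
Step 3: Since 957 < 2422, the bonus should have been applied
Step 4: Correct value = 1007, but claimed value = 957
Conclusion: Record 502 has the error.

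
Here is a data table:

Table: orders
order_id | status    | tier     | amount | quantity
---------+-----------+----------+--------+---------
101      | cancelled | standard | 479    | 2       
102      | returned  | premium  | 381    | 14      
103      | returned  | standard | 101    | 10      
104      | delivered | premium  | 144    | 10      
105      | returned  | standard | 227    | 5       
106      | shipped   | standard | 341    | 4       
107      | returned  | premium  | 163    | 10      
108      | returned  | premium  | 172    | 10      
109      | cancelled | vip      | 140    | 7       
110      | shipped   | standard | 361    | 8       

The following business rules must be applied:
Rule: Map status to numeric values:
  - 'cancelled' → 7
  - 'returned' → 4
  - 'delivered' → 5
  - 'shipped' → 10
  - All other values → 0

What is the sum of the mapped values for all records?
59

Step 1: Apply mapping to each record
Step 2: Count by status:
  'cancelled': 2 records × 7 = 14
  'returned': 5 records × 4 = 20
  'delivered': 1 records × 5 = 5
  'shipped': 2 records × 10 = 20
Step 3: Sum all mapped values = 59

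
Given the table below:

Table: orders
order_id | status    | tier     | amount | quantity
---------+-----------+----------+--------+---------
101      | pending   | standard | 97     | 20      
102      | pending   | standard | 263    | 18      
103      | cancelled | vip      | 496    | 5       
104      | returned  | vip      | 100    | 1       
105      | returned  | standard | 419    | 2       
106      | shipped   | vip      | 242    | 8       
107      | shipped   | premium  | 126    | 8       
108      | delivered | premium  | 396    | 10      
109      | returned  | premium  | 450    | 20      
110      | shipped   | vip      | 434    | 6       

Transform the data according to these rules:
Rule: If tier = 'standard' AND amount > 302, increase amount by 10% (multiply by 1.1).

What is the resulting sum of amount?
3064.9

Step 1: Find records where tier = 'standard' AND amount > 302
Step 2: 1 records match, summing to 419
Step 3: After multiplier: 419 × 1.1 = 460.9
Step 4: Unaffected records sum: 2604
Step 5: Final sum = 460.9 + 2604 = 3064.9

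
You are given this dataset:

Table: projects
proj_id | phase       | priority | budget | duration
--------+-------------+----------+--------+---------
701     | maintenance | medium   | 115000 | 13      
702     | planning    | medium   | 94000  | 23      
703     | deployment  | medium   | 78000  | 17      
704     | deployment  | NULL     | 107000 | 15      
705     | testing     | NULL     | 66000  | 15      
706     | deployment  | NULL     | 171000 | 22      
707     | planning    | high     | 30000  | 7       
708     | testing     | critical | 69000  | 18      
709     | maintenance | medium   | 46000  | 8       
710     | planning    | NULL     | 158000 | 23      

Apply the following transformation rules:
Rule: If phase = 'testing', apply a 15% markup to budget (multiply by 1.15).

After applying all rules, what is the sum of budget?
954250.0

Step 1: Records with phase = 'testing' have total budget = 135000
Step 2: Apply multiplier: 135000 × 1.15 = 155250.0
Step 3: Other records total: 799000
Step 4: Final sum = 155250.0 + 799000 = 954250.0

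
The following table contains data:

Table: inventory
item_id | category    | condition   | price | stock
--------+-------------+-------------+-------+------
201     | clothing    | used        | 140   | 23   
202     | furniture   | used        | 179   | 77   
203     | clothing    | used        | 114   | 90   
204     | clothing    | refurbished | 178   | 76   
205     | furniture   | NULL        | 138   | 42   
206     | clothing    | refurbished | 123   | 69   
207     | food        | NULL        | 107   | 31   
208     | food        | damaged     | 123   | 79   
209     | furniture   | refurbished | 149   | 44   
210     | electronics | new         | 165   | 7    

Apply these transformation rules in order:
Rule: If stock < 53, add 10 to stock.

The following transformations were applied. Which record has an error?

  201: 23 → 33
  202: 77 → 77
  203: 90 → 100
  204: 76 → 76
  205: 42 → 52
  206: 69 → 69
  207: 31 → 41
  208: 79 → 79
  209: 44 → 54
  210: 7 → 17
Record 203 has an error. The correct transformed value should be 90, not 100.

Step 1: Check each record against the rule
Step 2: Record 203 has stock = 90
Step 3: Since 90 >= 53, the bonus should not have been applied
Step 4: Correct value = 90, but claimed value = 100
Conclusion: Record 203 has the error.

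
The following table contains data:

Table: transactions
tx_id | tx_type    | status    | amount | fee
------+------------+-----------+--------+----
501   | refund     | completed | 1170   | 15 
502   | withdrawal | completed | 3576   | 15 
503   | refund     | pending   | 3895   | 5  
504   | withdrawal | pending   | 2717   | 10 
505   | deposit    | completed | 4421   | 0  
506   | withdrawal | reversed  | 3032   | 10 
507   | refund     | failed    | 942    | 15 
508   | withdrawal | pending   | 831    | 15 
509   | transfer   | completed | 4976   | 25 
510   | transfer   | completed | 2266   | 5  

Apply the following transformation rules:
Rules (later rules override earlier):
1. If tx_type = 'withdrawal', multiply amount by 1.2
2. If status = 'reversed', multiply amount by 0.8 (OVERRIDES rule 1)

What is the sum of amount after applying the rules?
28644.4

Step 1: Rule 2 takes priority for records with status = 'reversed'
  - 1 records: 3032 × 0.8 = 2425.6
Step 2: Rule 1 applies to remaining records with tx_type = 'withdrawal'
  - 3 records: 7124 × 1.2 = 8548.8
Step 3: Other records unchanged: 17670
Step 4: Final sum = 2425.6 + 8548.8 + 17670 = 28644.4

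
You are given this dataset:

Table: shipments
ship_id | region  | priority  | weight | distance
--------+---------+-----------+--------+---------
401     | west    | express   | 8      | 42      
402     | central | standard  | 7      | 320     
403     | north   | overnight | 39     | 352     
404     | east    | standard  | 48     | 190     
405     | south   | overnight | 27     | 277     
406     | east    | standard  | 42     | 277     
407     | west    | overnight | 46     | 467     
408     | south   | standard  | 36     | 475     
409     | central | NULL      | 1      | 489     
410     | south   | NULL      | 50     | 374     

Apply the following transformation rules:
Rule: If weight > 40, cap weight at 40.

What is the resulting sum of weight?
278

Step 1: 4 records have weight > 40
Step 2: These records originally summed to 186
Step 3: After capping: 4 × 40 = 160
Step 4: Unaffected records sum: 118
Step 5: Final sum = 160 + 118 = 278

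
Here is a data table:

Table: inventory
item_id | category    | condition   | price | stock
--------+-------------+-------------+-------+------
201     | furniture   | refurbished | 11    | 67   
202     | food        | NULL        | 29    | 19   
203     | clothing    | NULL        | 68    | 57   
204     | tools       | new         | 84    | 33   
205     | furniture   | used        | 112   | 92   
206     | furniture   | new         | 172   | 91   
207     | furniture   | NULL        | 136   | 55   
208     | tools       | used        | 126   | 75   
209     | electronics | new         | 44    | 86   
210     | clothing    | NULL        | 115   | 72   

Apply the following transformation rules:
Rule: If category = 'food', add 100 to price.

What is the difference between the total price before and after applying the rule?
100

Step 1: Original sum of price = 897
Step 2: 1 records have category = 'food'
Step 3: Each affected record changes by 100
Step 4: Total change = 1 × 100 = 100
Step 5: New sum = 897 + 100 = 997
Step 6: Difference = |997 - 897| = 100
        (Sum increased by 100)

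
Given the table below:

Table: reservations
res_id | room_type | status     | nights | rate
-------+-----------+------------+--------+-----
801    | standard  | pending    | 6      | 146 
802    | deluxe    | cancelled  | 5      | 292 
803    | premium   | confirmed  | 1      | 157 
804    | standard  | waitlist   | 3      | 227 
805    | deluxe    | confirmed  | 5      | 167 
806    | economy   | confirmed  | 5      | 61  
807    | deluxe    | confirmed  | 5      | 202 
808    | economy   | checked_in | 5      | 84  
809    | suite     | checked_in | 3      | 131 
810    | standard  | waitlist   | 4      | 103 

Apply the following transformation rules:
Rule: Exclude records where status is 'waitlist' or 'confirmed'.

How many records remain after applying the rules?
4

Step 1: Count records to exclude
  - 2 (waitlist) + 4 (confirmed) = 6 records
Step 2: Total records: 10
Step 3: Remaining = 10 - 6 = 4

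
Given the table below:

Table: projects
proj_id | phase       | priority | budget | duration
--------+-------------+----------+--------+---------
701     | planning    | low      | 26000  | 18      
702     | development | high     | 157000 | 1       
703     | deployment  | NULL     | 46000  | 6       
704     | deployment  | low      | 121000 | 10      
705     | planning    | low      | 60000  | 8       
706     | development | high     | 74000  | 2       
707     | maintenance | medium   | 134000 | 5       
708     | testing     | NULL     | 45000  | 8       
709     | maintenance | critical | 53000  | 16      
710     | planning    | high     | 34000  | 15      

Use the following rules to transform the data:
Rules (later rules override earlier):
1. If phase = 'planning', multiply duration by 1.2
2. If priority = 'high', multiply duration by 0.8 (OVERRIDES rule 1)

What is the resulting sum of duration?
90.6

Step 1: Rule 2 takes priority for records with priority = 'high'
  - 3 records: 18 × 0.8 = 14.4
Step 2: Rule 1 applies to remaining records with phase = 'planning'
  - 2 records: 26 × 1.2 = 31.2
Step 3: Other records unchanged: 45
Step 4: Final sum = 14.4 + 31.2 + 45 = 90.6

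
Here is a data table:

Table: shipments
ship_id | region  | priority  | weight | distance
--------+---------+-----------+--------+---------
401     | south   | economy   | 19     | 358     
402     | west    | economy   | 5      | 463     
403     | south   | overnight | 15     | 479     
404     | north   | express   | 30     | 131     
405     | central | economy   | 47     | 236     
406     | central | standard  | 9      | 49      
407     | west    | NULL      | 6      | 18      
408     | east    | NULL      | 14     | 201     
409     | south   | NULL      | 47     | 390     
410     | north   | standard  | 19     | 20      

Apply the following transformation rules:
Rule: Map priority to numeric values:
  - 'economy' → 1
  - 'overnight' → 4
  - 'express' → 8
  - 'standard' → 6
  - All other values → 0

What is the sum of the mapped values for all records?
27

Step 1: Apply mapping to each record
Step 2: Count by status:
  'economy': 3 records × 1 = 3
  'overnight': 1 records × 4 = 4
  'express': 1 records × 8 = 8
  'standard': 2 records × 6 = 12
Step 3: Sum all mapped values = 27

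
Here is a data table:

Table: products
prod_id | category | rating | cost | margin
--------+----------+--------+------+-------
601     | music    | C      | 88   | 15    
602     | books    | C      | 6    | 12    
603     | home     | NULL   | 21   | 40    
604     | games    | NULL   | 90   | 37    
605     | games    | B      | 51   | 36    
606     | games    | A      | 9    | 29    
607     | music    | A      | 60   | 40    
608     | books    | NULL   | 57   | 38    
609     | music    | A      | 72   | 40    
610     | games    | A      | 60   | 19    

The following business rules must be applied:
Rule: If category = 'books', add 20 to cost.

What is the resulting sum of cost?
554

Step 1: Count records where category = 'books': 2
Step 2: Total bonus added: 2 × 20 = 40
Step 3: Original sum of cost: 514
Step 4: Final sum = 514 + 40 = 554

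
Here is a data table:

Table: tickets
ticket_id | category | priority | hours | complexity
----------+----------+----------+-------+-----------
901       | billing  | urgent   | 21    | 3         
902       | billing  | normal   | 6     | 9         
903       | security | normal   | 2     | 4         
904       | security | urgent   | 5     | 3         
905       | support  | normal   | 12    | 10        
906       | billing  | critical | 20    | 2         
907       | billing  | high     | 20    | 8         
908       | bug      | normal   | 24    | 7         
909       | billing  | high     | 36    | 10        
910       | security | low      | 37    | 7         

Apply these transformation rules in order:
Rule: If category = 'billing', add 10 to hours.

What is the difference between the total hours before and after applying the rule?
50

Step 1: Original sum of hours = 183
Step 2: 5 records have category = 'billing'
Step 3: Each affected record changes by 10
Step 4: Total change = 5 × 10 = 50
Step 5: New sum = 183 + 50 = 233
Step 6: Difference = |233 - 183| = 50
        (Sum increased by 50)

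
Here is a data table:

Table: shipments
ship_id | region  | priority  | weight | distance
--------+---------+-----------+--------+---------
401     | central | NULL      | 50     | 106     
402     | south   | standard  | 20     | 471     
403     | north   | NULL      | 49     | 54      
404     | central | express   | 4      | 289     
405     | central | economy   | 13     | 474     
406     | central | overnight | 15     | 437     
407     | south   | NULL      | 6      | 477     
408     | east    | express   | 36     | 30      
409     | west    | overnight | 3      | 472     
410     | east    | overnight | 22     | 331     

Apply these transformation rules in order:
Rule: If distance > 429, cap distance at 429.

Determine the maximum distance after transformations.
429

Step 1: Original maximum distance = 477
Step 2: Apply cap at 429
Step 3: 5 records had distance > 429 and were capped
Step 4: Maximum after transformation = 429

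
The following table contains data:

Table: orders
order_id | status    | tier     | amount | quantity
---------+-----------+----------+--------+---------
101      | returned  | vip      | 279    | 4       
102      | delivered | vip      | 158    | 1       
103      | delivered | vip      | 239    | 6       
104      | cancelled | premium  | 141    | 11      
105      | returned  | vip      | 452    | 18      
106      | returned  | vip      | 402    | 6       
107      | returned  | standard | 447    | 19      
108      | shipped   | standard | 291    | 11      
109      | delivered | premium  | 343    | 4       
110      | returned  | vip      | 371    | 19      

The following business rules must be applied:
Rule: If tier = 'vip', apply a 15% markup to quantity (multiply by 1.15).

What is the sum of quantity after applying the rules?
107.1

Step 1: Records with tier = 'vip' have total quantity = 54
Step 2: Apply multiplier: 54 × 1.15 = 62.1
Step 3: Other records total: 45
Step 4: Final sum = 62.1 + 45 = 107.1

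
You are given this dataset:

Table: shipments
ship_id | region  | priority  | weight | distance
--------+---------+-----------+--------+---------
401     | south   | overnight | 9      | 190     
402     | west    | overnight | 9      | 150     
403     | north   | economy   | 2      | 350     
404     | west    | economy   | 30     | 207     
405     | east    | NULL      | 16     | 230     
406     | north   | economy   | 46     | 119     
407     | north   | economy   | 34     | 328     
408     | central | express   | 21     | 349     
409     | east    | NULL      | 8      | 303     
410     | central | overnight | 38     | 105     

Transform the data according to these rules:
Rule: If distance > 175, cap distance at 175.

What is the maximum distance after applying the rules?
175

Step 1: Original maximum distance = 350
Step 2: Apply cap at 175
Step 3: 7 records had distance > 175 and were capped
Step 4: Maximum after transformation = 175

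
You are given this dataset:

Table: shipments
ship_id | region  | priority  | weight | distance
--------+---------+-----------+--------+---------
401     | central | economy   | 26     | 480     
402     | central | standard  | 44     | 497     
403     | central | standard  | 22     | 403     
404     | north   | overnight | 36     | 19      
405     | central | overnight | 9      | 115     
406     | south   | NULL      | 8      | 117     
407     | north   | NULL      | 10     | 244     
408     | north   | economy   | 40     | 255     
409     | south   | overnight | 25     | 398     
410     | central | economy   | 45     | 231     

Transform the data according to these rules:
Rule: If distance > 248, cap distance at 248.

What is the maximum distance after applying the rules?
248

Step 1: Original maximum distance = 497
Step 2: Apply cap at 248
Step 3: 5 records had distance > 248 and were capped
Step 4: Maximum after transformation = 248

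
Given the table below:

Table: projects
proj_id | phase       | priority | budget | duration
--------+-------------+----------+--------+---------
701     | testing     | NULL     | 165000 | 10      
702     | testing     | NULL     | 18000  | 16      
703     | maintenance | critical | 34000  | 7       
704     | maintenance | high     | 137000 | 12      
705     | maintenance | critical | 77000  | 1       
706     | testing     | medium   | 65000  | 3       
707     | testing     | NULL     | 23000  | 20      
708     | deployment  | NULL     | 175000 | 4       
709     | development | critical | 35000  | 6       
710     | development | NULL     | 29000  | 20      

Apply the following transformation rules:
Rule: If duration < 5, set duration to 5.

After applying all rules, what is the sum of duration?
106

Step 1: 3 records have duration < 5
Step 2: These records originally summed to 8
Step 3: After setting to minimum: 3 × 5 = 15
Step 4: Unaffected records sum: 91
Step 5: Final sum = 15 + 91 = 106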